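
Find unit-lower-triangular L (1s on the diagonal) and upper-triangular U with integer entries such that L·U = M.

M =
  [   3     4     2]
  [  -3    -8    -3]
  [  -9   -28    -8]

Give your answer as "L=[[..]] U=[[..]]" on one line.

  r1 -= -1·r0 → [0,-4,-1]
  r2 -= -3·r0 → [0,-16,-2]
  r2 -= 4·r1 → [0,0,2]

L=[[1,0,0],[-1,1,0],[-3,4,1]] U=[[3,4,2],[0,-4,-1],[0,0,2]]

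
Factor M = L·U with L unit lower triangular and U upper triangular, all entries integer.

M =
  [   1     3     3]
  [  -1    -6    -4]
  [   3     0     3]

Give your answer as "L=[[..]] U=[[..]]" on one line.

L=[[1,0,0],[-1,1,0],[3,3,1]] U=[[1,3,3],[0,-3,-1],[0,0,-3]]

  r1 -= -1·r0 → [0,-3,-1]
  r2 -= 3·r0 → [0,-9,-6]
  r2 -= 3·r1 → [0,0,-3]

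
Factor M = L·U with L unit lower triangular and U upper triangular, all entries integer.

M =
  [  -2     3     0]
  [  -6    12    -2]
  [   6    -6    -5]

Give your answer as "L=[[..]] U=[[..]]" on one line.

L=[[1,0,0],[3,1,0],[-3,1,1]] U=[[-2,3,0],[0,3,-2],[0,0,-3]]

  R1 -= 3·R0 → [0,3,-2]
  R2 -= -3·R0 → [0,3,-5]
  R2 -= 1·R1 → [0,0,-3]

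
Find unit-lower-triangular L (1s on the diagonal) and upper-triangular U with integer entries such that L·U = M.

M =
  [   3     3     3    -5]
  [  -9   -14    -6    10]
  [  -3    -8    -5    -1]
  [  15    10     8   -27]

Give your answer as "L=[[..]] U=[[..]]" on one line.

L=[[1,0,0,0],[-3,1,0,0],[-1,1,1,0],[5,1,2,1]] U=[[3,3,3,-5],[0,-5,3,-5],[0,0,-5,-1],[0,0,0,5]]

  row1 -= -3·row0 → [0,-5,3,-5]
  row2 -= -1·row0 → [0,-5,-2,-6]
  row3 -= 5·row0 → [0,-5,-7,-2]
  row2 -= 1·row1 → [0,0,-5,-1]
  row3 -= 1·row1 → [0,0,-10,3]
  row3 -= 2·row2 → [0,0,0,5]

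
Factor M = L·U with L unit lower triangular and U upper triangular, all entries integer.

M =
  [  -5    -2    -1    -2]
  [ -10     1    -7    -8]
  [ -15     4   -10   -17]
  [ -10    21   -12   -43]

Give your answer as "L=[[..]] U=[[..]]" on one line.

L=[[1,0,0,0],[2,1,0,0],[3,2,1,0],[2,5,5,1]] U=[[-5,-2,-1,-2],[0,5,-5,-4],[0,0,3,-3],[0,0,0,-4]]

  R1 -= 2·R0 → [0,5,-5,-4]
  R2 -= 3·R0 → [0,10,-7,-11]
  R3 -= 2·R0 → [0,25,-10,-39]
  R2 -= 2·R1 → [0,0,3,-3]
  R3 -= 5·R1 → [0,0,15,-19]
  R3 -= 5·R2 → [0,0,0,-4]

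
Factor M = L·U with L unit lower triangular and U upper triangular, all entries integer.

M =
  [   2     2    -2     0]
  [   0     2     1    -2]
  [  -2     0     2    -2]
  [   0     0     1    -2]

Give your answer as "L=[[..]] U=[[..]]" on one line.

L=[[1,0,0,0],[0,1,0,0],[-1,1,1,0],[0,0,-1,1]] U=[[2,2,-2,0],[0,2,1,-2],[0,0,-1,0],[0,0,0,-2]]

  R1 -= 0·R0 → [0,2,1,-2]
  R2 -= -1·R0 → [0,2,0,-2]
  R3 -= 0·R0 → [0,0,1,-2]
  R2 -= 1·R1 → [0,0,-1,0]
  R3 -= 0·R1 → [0,0,1,-2]
  R3 -= -1·R2 → [0,0,0,-2]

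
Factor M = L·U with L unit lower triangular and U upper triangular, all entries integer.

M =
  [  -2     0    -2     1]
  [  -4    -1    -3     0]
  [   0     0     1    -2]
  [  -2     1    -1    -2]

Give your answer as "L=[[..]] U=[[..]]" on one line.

  row1 -= 2·row0 → [0,-1,1,-2]
  row2 -= 0·row0 → [0,0,1,-2]
  row3 -= 1·row0 → [0,1,1,-3]
  row2 -= 0·row1 → [0,0,1,-2]
  row3 -= -1·row1 → [0,0,2,-5]
  row3 -= 2·row2 → [0,0,0,-1]

L=[[1,0,0,0],[2,1,0,0],[0,0,1,0],[1,-1,2,1]] U=[[-2,0,-2,1],[0,-1,1,-2],[0,0,1,-2],[0,0,0,-1]]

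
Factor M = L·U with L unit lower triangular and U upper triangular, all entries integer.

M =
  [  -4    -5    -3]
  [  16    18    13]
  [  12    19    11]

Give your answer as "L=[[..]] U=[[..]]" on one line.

L=[[1,0,0],[-4,1,0],[-3,-2,1]] U=[[-4,-5,-3],[0,-2,1],[0,0,4]]

  R1 -= -4·R0 → [0,-2,1]
  R2 -= -3·R0 → [0,4,2]
  R2 -= -2·R1 → [0,0,4]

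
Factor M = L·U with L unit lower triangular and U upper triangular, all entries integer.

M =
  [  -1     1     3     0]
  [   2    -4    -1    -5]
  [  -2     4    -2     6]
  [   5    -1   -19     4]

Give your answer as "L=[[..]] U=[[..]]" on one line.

L=[[1,0,0,0],[-2,1,0,0],[2,-1,1,0],[-5,-2,-2,1]] U=[[-1,1,3,0],[0,-2,5,-5],[0,0,-3,1],[0,0,0,-4]]

  R1 -= -2·R0 → [0,-2,5,-5]
  R2 -= 2·R0 → [0,2,-8,6]
  R3 -= -5·R0 → [0,4,-4,4]
  R2 -= -1·R1 → [0,0,-3,1]
  R3 -= -2·R1 → [0,0,6,-6]
  R3 -= -2·R2 → [0,0,0,-4]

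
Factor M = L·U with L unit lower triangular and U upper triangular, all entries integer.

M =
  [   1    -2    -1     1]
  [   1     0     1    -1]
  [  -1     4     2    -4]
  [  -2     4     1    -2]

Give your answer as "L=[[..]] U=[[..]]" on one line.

L=[[1,0,0,0],[1,1,0,0],[-1,1,1,0],[-2,0,1,1]] U=[[1,-2,-1,1],[0,2,2,-2],[0,0,-1,-1],[0,0,0,1]]

  r1 -= 1·r0 → [0,2,2,-2]
  r2 -= -1·r0 → [0,2,1,-3]
  r3 -= -2·r0 → [0,0,-1,0]
  r2 -= 1·r1 → [0,0,-1,-1]
  r3 -= 0·r1 → [0,0,-1,0]
  r3 -= 1·r2 → [0,0,0,1]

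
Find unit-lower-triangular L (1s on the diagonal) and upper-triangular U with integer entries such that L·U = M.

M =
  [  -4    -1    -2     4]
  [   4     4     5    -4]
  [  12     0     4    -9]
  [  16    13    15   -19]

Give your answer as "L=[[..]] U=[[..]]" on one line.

  row1 -= -1·row0 → [0,3,3,0]
  row2 -= -3·row0 → [0,-3,-2,3]
  row3 -= -4·row0 → [0,9,7,-3]
  row2 -= -1·row1 → [0,0,1,3]
  row3 -= 3·row1 → [0,0,-2,-3]
  row3 -= -2·row2 → [0,0,0,3]

L=[[1,0,0,0],[-1,1,0,0],[-3,-1,1,0],[-4,3,-2,1]] U=[[-4,-1,-2,4],[0,3,3,0],[0,0,1,3],[0,0,0,3]]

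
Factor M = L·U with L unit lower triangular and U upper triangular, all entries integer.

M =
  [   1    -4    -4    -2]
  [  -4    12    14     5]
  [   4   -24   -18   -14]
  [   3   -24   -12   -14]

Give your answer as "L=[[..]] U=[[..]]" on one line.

  R1 -= -4·R0 → [0,-4,-2,-3]
  R2 -= 4·R0 → [0,-8,-2,-6]
  R3 -= 3·R0 → [0,-12,0,-8]
  R2 -= 2·R1 → [0,0,2,0]
  R3 -= 3·R1 → [0,0,6,1]
  R3 -= 3·R2 → [0,0,0,1]

L=[[1,0,0,0],[-4,1,0,0],[4,2,1,0],[3,3,3,1]] U=[[1,-4,-4,-2],[0,-4,-2,-3],[0,0,2,0],[0,0,0,1]]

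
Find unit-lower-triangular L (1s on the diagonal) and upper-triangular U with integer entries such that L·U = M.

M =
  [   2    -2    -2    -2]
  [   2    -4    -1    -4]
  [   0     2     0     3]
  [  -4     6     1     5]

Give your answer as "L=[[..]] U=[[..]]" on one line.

L=[[1,0,0,0],[1,1,0,0],[0,-1,1,0],[-2,-1,-2,1]] U=[[2,-2,-2,-2],[0,-2,1,-2],[0,0,1,1],[0,0,0,1]]

  row1 -= 1·row0 → [0,-2,1,-2]
  row2 -= 0·row0 → [0,2,0,3]
  row3 -= -2·row0 → [0,2,-3,1]
  row2 -= -1·row1 → [0,0,1,1]
  row3 -= -1·row1 → [0,0,-2,-1]
  row3 -= -2·row2 → [0,0,0,1]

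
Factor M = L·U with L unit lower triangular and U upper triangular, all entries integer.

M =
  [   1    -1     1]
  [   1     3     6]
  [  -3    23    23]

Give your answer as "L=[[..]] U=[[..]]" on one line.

  R1 -= 1·R0 → [0,4,5]
  R2 -= -3·R0 → [0,20,26]
  R2 -= 5·R1 → [0,0,1]

L=[[1,0,0],[1,1,0],[-3,5,1]] U=[[1,-1,1],[0,4,5],[0,0,1]]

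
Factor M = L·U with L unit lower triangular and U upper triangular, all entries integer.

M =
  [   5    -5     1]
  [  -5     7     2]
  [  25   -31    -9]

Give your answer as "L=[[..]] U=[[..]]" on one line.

  r1 -= -1·r0 → [0,2,3]
  r2 -= 5·r0 → [0,-6,-14]
  r2 -= -3·r1 → [0,0,-5]

L=[[1,0,0],[-1,1,0],[5,-3,1]] U=[[5,-5,1],[0,2,3],[0,0,-5]]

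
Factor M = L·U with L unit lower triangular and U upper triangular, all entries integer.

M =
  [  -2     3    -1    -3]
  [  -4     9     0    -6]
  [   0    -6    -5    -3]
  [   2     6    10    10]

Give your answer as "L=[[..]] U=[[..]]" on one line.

  r1 -= 2·r0 → [0,3,2,0]
  r2 -= 0·r0 → [0,-6,-5,-3]
  r3 -= -1·r0 → [0,9,9,7]
  r2 -= -2·r1 → [0,0,-1,-3]
  r3 -= 3·r1 → [0,0,3,7]
  r3 -= -3·r2 → [0,0,0,-2]

L=[[1,0,0,0],[2,1,0,0],[0,-2,1,0],[-1,3,-3,1]] U=[[-2,3,-1,-3],[0,3,2,0],[0,0,-1,-3],[0,0,0,-2]]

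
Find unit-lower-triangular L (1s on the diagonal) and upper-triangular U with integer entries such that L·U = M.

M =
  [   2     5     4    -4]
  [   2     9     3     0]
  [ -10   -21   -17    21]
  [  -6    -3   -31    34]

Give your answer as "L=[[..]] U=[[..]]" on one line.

L=[[1,0,0,0],[1,1,0,0],[-5,1,1,0],[-3,3,-4,1]] U=[[2,5,4,-4],[0,4,-1,4],[0,0,4,-3],[0,0,0,-2]]

  r1 -= 1·r0 → [0,4,-1,4]
  r2 -= -5·r0 → [0,4,3,1]
  r3 -= -3·r0 → [0,12,-19,22]
  r2 -= 1·r1 → [0,0,4,-3]
  r3 -= 3·r1 → [0,0,-16,10]
  r3 -= -4·r2 → [0,0,0,-2]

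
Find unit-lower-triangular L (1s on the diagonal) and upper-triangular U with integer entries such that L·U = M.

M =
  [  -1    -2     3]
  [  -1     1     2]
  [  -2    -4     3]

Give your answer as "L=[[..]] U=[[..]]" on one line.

  R1 -= 1·R0 → [0,3,-1]
  R2 -= 2·R0 → [0,0,-3]
  R2 -= 0·R1 → [0,0,-3]

L=[[1,0,0],[1,1,0],[2,0,1]] U=[[-1,-2,3],[0,3,-1],[0,0,-3]]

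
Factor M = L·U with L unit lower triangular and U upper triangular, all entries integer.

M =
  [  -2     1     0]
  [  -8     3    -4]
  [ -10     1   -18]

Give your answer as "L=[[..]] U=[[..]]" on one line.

L=[[1,0,0],[4,1,0],[5,4,1]] U=[[-2,1,0],[0,-1,-4],[0,0,-2]]

  r1 -= 4·r0 → [0,-1,-4]
  r2 -= 5·r0 → [0,-4,-18]
  r2 -= 4·r1 → [0,0,-2]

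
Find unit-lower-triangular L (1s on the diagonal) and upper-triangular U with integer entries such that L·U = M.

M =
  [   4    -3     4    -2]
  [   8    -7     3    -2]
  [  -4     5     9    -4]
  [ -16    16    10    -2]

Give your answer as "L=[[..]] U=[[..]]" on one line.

L=[[1,0,0,0],[2,1,0,0],[-1,-2,1,0],[-4,-4,2,1]] U=[[4,-3,4,-2],[0,-1,-5,2],[0,0,3,-2],[0,0,0,2]]

  R1 -= 2·R0 → [0,-1,-5,2]
  R2 -= -1·R0 → [0,2,13,-6]
  R3 -= -4·R0 → [0,4,26,-10]
  R2 -= -2·R1 → [0,0,3,-2]
  R3 -= -4·R1 → [0,0,6,-2]
  R3 -= 2·R2 → [0,0,0,2]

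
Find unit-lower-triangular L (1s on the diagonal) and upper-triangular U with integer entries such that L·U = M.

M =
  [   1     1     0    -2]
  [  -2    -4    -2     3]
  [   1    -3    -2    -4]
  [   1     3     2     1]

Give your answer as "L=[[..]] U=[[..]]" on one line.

  r1 -= -2·r0 → [0,-2,-2,-1]
  r2 -= 1·r0 → [0,-4,-2,-2]
  r3 -= 1·r0 → [0,2,2,3]
  r2 -= 2·r1 → [0,0,2,0]
  r3 -= -1·r1 → [0,0,0,2]
  r3 -= 0·r2 → [0,0,0,2]

L=[[1,0,0,0],[-2,1,0,0],[1,2,1,0],[1,-1,0,1]] U=[[1,1,0,-2],[0,-2,-2,-1],[0,0,2,0],[0,0,0,2]]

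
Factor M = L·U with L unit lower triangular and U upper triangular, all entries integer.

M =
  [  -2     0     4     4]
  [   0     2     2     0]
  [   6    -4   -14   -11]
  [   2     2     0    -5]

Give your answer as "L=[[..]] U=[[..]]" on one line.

L=[[1,0,0,0],[0,1,0,0],[-3,-2,1,0],[-1,1,1,1]] U=[[-2,0,4,4],[0,2,2,0],[0,0,2,1],[0,0,0,-2]]

  r1 -= 0·r0 → [0,2,2,0]
  r2 -= -3·r0 → [0,-4,-2,1]
  r3 -= -1·r0 → [0,2,4,-1]
  r2 -= -2·r1 → [0,0,2,1]
  r3 -= 1·r1 → [0,0,2,-1]
  r3 -= 1·r2 → [0,0,0,-2]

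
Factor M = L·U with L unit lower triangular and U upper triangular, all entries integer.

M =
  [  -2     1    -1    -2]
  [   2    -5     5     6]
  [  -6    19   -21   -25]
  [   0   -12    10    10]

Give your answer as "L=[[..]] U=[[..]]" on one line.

  R1 -= -1·R0 → [0,-4,4,4]
  R2 -= 3·R0 → [0,16,-18,-19]
  R3 -= 0·R0 → [0,-12,10,10]
  R2 -= -4·R1 → [0,0,-2,-3]
  R3 -= 3·R1 → [0,0,-2,-2]
  R3 -= 1·R2 → [0,0,0,1]

L=[[1,0,0,0],[-1,1,0,0],[3,-4,1,0],[0,3,1,1]] U=[[-2,1,-1,-2],[0,-4,4,4],[0,0,-2,-3],[0,0,0,1]]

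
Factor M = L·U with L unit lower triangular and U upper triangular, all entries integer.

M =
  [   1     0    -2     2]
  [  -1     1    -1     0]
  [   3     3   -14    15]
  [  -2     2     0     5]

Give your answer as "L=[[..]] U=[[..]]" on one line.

  row1 -= -1·row0 → [0,1,-3,2]
  row2 -= 3·row0 → [0,3,-8,9]
  row3 -= -2·row0 → [0,2,-4,9]
  row2 -= 3·row1 → [0,0,1,3]
  row3 -= 2·row1 → [0,0,2,5]
  row3 -= 2·row2 → [0,0,0,-1]

L=[[1,0,0,0],[-1,1,0,0],[3,3,1,0],[-2,2,2,1]] U=[[1,0,-2,2],[0,1,-3,2],[0,0,1,3],[0,0,0,-1]]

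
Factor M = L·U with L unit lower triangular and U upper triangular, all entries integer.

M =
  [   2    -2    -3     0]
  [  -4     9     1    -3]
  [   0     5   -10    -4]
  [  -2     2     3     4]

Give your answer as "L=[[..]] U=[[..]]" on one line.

L=[[1,0,0,0],[-2,1,0,0],[0,1,1,0],[-1,0,0,1]] U=[[2,-2,-3,0],[0,5,-5,-3],[0,0,-5,-1],[0,0,0,4]]

  R1 -= -2·R0 → [0,5,-5,-3]
  R2 -= 0·R0 → [0,5,-10,-4]
  R3 -= -1·R0 → [0,0,0,4]
  R2 -= 1·R1 → [0,0,-5,-1]
  R3 -= 0·R1 → [0,0,0,4]
  R3 -= 0·R2 → [0,0,0,4]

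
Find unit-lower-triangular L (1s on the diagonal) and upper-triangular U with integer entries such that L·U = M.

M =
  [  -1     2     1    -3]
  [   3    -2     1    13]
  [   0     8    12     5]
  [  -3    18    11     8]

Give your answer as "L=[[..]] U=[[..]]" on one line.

L=[[1,0,0,0],[-3,1,0,0],[0,2,1,0],[3,3,-1,1]] U=[[-1,2,1,-3],[0,4,4,4],[0,0,4,-3],[0,0,0,2]]

  row1 -= -3·row0 → [0,4,4,4]
  row2 -= 0·row0 → [0,8,12,5]
  row3 -= 3·row0 → [0,12,8,17]
  row2 -= 2·row1 → [0,0,4,-3]
  row3 -= 3·row1 → [0,0,-4,5]
  row3 -= -1·row2 → [0,0,0,2]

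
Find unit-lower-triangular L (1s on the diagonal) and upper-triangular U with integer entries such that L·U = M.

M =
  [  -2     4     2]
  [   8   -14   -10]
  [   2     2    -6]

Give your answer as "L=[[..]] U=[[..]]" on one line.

  r1 -= -4·r0 → [0,2,-2]
  r2 -= -1·r0 → [0,6,-4]
  r2 -= 3·r1 → [0,0,2]

L=[[1,0,0],[-4,1,0],[-1,3,1]] U=[[-2,4,2],[0,2,-2],[0,0,2]]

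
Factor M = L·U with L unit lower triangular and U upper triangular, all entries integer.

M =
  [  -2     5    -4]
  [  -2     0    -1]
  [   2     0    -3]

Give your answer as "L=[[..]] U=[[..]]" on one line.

  row1 -= 1·row0 → [0,-5,3]
  row2 -= -1·row0 → [0,5,-7]
  row2 -= -1·row1 → [0,0,-4]

L=[[1,0,0],[1,1,0],[-1,-1,1]] U=[[-2,5,-4],[0,-5,3],[0,0,-4]]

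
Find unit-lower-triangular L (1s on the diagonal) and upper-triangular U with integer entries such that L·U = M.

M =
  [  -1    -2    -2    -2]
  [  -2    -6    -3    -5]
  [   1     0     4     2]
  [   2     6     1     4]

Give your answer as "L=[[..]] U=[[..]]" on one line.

  row1 -= 2·row0 → [0,-2,1,-1]
  row2 -= -1·row0 → [0,-2,2,0]
  row3 -= -2·row0 → [0,2,-3,0]
  row2 -= 1·row1 → [0,0,1,1]
  row3 -= -1·row1 → [0,0,-2,-1]
  row3 -= -2·row2 → [0,0,0,1]

L=[[1,0,0,0],[2,1,0,0],[-1,1,1,0],[-2,-1,-2,1]] U=[[-1,-2,-2,-2],[0,-2,1,-1],[0,0,1,1],[0,0,0,1]]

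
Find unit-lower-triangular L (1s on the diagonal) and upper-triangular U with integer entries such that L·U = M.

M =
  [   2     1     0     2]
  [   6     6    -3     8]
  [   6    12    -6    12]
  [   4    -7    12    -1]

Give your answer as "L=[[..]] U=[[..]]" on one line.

L=[[1,0,0,0],[3,1,0,0],[3,3,1,0],[2,-3,1,1]] U=[[2,1,0,2],[0,3,-3,2],[0,0,3,0],[0,0,0,1]]

  r1 -= 3·r0 → [0,3,-3,2]
  r2 -= 3·r0 → [0,9,-6,6]
  r3 -= 2·r0 → [0,-9,12,-5]
  r2 -= 3·r1 → [0,0,3,0]
  r3 -= -3·r1 → [0,0,3,1]
  r3 -= 1·r2 → [0,0,0,1]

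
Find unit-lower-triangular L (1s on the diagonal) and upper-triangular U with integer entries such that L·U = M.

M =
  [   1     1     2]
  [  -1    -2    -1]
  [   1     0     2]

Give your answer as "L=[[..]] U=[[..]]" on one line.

L=[[1,0,0],[-1,1,0],[1,1,1]] U=[[1,1,2],[0,-1,1],[0,0,-1]]

  R1 -= -1·R0 → [0,-1,1]
  R2 -= 1·R0 → [0,-1,0]
  R2 -= 1·R1 → [0,0,-1]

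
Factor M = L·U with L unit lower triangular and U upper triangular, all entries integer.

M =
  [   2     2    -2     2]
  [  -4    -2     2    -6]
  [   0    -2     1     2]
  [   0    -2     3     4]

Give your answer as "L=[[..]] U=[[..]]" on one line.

  row1 -= -2·row0 → [0,2,-2,-2]
  row2 -= 0·row0 → [0,-2,1,2]
  row3 -= 0·row0 → [0,-2,3,4]
  row2 -= -1·row1 → [0,0,-1,0]
  row3 -= -1·row1 → [0,0,1,2]
  row3 -= -1·row2 → [0,0,0,2]

L=[[1,0,0,0],[-2,1,0,0],[0,-1,1,0],[0,-1,-1,1]] U=[[2,2,-2,2],[0,2,-2,-2],[0,0,-1,0],[0,0,0,2]]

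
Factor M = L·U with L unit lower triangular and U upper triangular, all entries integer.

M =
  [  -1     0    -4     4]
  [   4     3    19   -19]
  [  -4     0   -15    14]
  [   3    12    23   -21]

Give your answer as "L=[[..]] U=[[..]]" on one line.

  row1 -= -4·row0 → [0,3,3,-3]
  row2 -= 4·row0 → [0,0,1,-2]
  row3 -= -3·row0 → [0,12,11,-9]
  row2 -= 0·row1 → [0,0,1,-2]
  row3 -= 4·row1 → [0,0,-1,3]
  row3 -= -1·row2 → [0,0,0,1]

L=[[1,0,0,0],[-4,1,0,0],[4,0,1,0],[-3,4,-1,1]] U=[[-1,0,-4,4],[0,3,3,-3],[0,0,1,-2],[0,0,0,1]]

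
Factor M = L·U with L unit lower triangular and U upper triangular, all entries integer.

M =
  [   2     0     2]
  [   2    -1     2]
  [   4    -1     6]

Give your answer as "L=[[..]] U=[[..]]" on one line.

L=[[1,0,0],[1,1,0],[2,1,1]] U=[[2,0,2],[0,-1,0],[0,0,2]]

  R1 -= 1·R0 → [0,-1,0]
  R2 -= 2·R0 → [0,-1,2]
  R2 -= 1·R1 → [0,0,2]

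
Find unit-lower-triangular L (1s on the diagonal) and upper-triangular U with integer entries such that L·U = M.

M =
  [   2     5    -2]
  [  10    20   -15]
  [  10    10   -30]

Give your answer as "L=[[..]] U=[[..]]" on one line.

L=[[1,0,0],[5,1,0],[5,3,1]] U=[[2,5,-2],[0,-5,-5],[0,0,-5]]

  R1 -= 5·R0 → [0,-5,-5]
  R2 -= 5·R0 → [0,-15,-20]
  R2 -= 3·R1 → [0,0,-5]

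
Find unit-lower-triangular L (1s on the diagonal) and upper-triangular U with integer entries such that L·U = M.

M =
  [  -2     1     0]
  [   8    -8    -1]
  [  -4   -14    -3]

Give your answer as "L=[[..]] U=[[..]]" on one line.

L=[[1,0,0],[-4,1,0],[2,4,1]] U=[[-2,1,0],[0,-4,-1],[0,0,1]]

  R1 -= -4·R0 → [0,-4,-1]
  R2 -= 2·R0 → [0,-16,-3]
  R2 -= 4·R1 → [0,0,1]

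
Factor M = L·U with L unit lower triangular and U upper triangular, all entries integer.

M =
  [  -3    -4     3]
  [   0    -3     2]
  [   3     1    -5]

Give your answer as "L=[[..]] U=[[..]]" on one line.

  R1 -= 0·R0 → [0,-3,2]
  R2 -= -1·R0 → [0,-3,-2]
  R2 -= 1·R1 → [0,0,-4]

L=[[1,0,0],[0,1,0],[-1,1,1]] U=[[-3,-4,3],[0,-3,2],[0,0,-4]]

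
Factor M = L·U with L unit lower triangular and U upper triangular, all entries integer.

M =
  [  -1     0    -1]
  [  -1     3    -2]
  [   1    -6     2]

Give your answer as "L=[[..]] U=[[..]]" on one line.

  row1 -= 1·row0 → [0,3,-1]
  row2 -= -1·row0 → [0,-6,1]
  row2 -= -2·row1 → [0,0,-1]

L=[[1,0,0],[1,1,0],[-1,-2,1]] U=[[-1,0,-1],[0,3,-1],[0,0,-1]]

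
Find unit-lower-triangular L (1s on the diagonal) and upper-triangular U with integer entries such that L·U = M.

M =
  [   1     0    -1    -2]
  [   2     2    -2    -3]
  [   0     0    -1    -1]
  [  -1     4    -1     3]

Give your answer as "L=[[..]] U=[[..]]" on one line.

  row1 -= 2·row0 → [0,2,0,1]
  row2 -= 0·row0 → [0,0,-1,-1]
  row3 -= -1·row0 → [0,4,-2,1]
  row2 -= 0·row1 → [0,0,-1,-1]
  row3 -= 2·row1 → [0,0,-2,-1]
  row3 -= 2·row2 → [0,0,0,1]

L=[[1,0,0,0],[2,1,0,0],[0,0,1,0],[-1,2,2,1]] U=[[1,0,-1,-2],[0,2,0,1],[0,0,-1,-1],[0,0,0,1]]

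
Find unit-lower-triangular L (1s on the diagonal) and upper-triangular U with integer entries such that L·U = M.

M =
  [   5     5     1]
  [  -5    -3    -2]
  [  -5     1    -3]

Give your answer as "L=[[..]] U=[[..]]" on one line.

  row1 -= -1·row0 → [0,2,-1]
  row2 -= -1·row0 → [0,6,-2]
  row2 -= 3·row1 → [0,0,1]

L=[[1,0,0],[-1,1,0],[-1,3,1]] U=[[5,5,1],[0,2,-1],[0,0,1]]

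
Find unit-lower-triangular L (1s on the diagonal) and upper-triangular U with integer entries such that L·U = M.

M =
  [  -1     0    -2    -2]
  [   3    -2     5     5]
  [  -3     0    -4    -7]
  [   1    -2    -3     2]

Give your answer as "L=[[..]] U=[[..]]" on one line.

L=[[1,0,0,0],[-3,1,0,0],[3,0,1,0],[-1,1,-2,1]] U=[[-1,0,-2,-2],[0,-2,-1,-1],[0,0,2,-1],[0,0,0,-1]]

  row1 -= -3·row0 → [0,-2,-1,-1]
  row2 -= 3·row0 → [0,0,2,-1]
  row3 -= -1·row0 → [0,-2,-5,0]
  row2 -= 0·row1 → [0,0,2,-1]
  row3 -= 1·row1 → [0,0,-4,1]
  row3 -= -2·row2 → [0,0,0,-1]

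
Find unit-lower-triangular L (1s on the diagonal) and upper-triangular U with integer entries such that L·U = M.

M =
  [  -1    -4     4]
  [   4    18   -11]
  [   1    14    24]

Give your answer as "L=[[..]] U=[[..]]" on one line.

  r1 -= -4·r0 → [0,2,5]
  r2 -= -1·r0 → [0,10,28]
  r2 -= 5·r1 → [0,0,3]

L=[[1,0,0],[-4,1,0],[-1,5,1]] U=[[-1,-4,4],[0,2,5],[0,0,3]]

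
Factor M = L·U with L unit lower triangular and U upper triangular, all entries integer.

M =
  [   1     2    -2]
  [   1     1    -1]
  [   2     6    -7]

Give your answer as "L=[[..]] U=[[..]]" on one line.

  r1 -= 1·r0 → [0,-1,1]
  r2 -= 2·r0 → [0,2,-3]
  r2 -= -2·r1 → [0,0,-1]

L=[[1,0,0],[1,1,0],[2,-2,1]] U=[[1,2,-2],[0,-1,1],[0,0,-1]]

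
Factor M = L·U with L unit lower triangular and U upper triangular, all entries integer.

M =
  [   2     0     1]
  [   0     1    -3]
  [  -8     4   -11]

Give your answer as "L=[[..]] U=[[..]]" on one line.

L=[[1,0,0],[0,1,0],[-4,4,1]] U=[[2,0,1],[0,1,-3],[0,0,5]]

  row1 -= 0·row0 → [0,1,-3]
  row2 -= -4·row0 → [0,4,-7]
  row2 -= 4·row1 → [0,0,5]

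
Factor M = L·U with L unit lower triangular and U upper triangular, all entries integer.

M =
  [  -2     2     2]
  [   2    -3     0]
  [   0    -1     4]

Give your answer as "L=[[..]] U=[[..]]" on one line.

L=[[1,0,0],[-1,1,0],[0,1,1]] U=[[-2,2,2],[0,-1,2],[0,0,2]]

  row1 -= -1·row0 → [0,-1,2]
  row2 -= 0·row0 → [0,-1,4]
  row2 -= 1·row1 → [0,0,2]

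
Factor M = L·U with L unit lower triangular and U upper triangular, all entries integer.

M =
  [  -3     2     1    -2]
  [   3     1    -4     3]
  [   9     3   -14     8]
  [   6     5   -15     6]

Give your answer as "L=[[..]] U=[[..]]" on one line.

  R1 -= -1·R0 → [0,3,-3,1]
  R2 -= -3·R0 → [0,9,-11,2]
  R3 -= -2·R0 → [0,9,-13,2]
  R2 -= 3·R1 → [0,0,-2,-1]
  R3 -= 3·R1 → [0,0,-4,-1]
  R3 -= 2·R2 → [0,0,0,1]

L=[[1,0,0,0],[-1,1,0,0],[-3,3,1,0],[-2,3,2,1]] U=[[-3,2,1,-2],[0,3,-3,1],[0,0,-2,-1],[0,0,0,1]]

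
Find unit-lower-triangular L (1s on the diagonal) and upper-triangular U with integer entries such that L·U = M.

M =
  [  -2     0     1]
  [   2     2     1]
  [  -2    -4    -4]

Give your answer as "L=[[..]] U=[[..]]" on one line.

  R1 -= -1·R0 → [0,2,2]
  R2 -= 1·R0 → [0,-4,-5]
  R2 -= -2·R1 → [0,0,-1]

L=[[1,0,0],[-1,1,0],[1,-2,1]] U=[[-2,0,1],[0,2,2],[0,0,-1]]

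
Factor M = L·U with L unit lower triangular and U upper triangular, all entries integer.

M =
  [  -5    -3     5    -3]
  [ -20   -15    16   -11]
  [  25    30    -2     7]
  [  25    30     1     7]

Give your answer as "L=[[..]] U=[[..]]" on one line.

L=[[1,0,0,0],[4,1,0,0],[-5,-5,1,0],[-5,-5,2,1]] U=[[-5,-3,5,-3],[0,-3,-4,1],[0,0,3,-3],[0,0,0,3]]

  row1 -= 4·row0 → [0,-3,-4,1]
  row2 -= -5·row0 → [0,15,23,-8]
  row3 -= -5·row0 → [0,15,26,-8]
  row2 -= -5·row1 → [0,0,3,-3]
  row3 -= -5·row1 → [0,0,6,-3]
  row3 -= 2·row2 → [0,0,0,3]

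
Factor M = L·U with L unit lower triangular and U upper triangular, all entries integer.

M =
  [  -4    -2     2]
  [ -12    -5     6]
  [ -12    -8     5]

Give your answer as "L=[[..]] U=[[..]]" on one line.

L=[[1,0,0],[3,1,0],[3,-2,1]] U=[[-4,-2,2],[0,1,0],[0,0,-1]]

  row1 -= 3·row0 → [0,1,0]
  row2 -= 3·row0 → [0,-2,-1]
  row2 -= -2·row1 → [0,0,-1]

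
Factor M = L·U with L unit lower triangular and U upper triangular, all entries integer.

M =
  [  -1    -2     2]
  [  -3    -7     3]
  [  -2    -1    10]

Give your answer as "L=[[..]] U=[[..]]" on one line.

L=[[1,0,0],[3,1,0],[2,-3,1]] U=[[-1,-2,2],[0,-1,-3],[0,0,-3]]

  R1 -= 3·R0 → [0,-1,-3]
  R2 -= 2·R0 → [0,3,6]
  R2 -= -3·R1 → [0,0,-3]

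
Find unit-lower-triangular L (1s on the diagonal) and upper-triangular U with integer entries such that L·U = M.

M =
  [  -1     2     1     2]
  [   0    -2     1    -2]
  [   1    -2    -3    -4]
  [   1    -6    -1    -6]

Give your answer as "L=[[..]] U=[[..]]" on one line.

L=[[1,0,0,0],[0,1,0,0],[-1,0,1,0],[-1,2,1,1]] U=[[-1,2,1,2],[0,-2,1,-2],[0,0,-2,-2],[0,0,0,2]]

  row1 -= 0·row0 → [0,-2,1,-2]
  row2 -= -1·row0 → [0,0,-2,-2]
  row3 -= -1·row0 → [0,-4,0,-4]
  row2 -= 0·row1 → [0,0,-2,-2]
  row3 -= 2·row1 → [0,0,-2,0]
  row3 -= 1·row2 → [0,0,0,2]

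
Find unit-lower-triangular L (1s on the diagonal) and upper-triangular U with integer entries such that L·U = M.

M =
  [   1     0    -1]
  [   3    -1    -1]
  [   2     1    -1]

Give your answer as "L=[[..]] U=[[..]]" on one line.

  row1 -= 3·row0 → [0,-1,2]
  row2 -= 2·row0 → [0,1,1]
  row2 -= -1·row1 → [0,0,3]

L=[[1,0,0],[3,1,0],[2,-1,1]] U=[[1,0,-1],[0,-1,2],[0,0,3]]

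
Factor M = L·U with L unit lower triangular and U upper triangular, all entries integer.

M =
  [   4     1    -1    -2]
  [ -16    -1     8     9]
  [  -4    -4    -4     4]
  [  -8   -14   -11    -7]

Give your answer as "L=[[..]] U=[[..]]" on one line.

L=[[1,0,0,0],[-4,1,0,0],[-1,-1,1,0],[-2,-4,-3,1]] U=[[4,1,-1,-2],[0,3,4,1],[0,0,-1,3],[0,0,0,2]]

  R1 -= -4·R0 → [0,3,4,1]
  R2 -= -1·R0 → [0,-3,-5,2]
  R3 -= -2·R0 → [0,-12,-13,-11]
  R2 -= -1·R1 → [0,0,-1,3]
  R3 -= -4·R1 → [0,0,3,-7]
  R3 -= -3·R2 → [0,0,0,2]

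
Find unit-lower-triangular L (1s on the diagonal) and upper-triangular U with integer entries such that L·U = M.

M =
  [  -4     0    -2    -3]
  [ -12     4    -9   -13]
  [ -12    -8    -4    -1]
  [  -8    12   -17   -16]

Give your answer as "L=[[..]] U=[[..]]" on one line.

L=[[1,0,0,0],[3,1,0,0],[3,-2,1,0],[2,3,1,1]] U=[[-4,0,-2,-3],[0,4,-3,-4],[0,0,-4,0],[0,0,0,2]]

  row1 -= 3·row0 → [0,4,-3,-4]
  row2 -= 3·row0 → [0,-8,2,8]
  row3 -= 2·row0 → [0,12,-13,-10]
  row2 -= -2·row1 → [0,0,-4,0]
  row3 -= 3·row1 → [0,0,-4,2]
  row3 -= 1·row2 → [0,0,0,2]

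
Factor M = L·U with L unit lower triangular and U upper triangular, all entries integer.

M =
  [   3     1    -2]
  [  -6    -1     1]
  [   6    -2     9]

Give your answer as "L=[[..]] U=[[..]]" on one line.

L=[[1,0,0],[-2,1,0],[2,-4,1]] U=[[3,1,-2],[0,1,-3],[0,0,1]]

  r1 -= -2·r0 → [0,1,-3]
  r2 -= 2·r0 → [0,-4,13]
  r2 -= -4·r1 → [0,0,1]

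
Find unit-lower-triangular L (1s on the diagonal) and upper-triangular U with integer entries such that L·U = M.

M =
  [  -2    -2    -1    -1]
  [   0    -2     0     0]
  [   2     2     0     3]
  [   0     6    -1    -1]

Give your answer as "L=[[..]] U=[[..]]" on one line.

L=[[1,0,0,0],[0,1,0,0],[-1,0,1,0],[0,-3,1,1]] U=[[-2,-2,-1,-1],[0,-2,0,0],[0,0,-1,2],[0,0,0,-3]]

  R1 -= 0·R0 → [0,-2,0,0]
  R2 -= -1·R0 → [0,0,-1,2]
  R3 -= 0·R0 → [0,6,-1,-1]
  R2 -= 0·R1 → [0,0,-1,2]
  R3 -= -3·R1 → [0,0,-1,-1]
  R3 -= 1·R2 → [0,0,0,-3]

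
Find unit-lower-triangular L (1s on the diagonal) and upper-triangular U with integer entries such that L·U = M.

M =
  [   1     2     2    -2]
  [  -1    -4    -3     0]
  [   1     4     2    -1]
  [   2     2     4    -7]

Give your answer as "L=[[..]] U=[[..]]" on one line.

L=[[1,0,0,0],[-1,1,0,0],[1,-1,1,0],[2,1,-1,1]] U=[[1,2,2,-2],[0,-2,-1,-2],[0,0,-1,-1],[0,0,0,-2]]

  r1 -= -1·r0 → [0,-2,-1,-2]
  r2 -= 1·r0 → [0,2,0,1]
  r3 -= 2·r0 → [0,-2,0,-3]
  r2 -= -1·r1 → [0,0,-1,-1]
  r3 -= 1·r1 → [0,0,1,-1]
  r3 -= -1·r2 → [0,0,0,-2]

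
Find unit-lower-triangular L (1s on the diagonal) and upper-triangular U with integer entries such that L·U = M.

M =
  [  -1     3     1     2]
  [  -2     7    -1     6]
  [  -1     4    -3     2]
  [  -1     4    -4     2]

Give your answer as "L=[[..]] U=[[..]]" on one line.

L=[[1,0,0,0],[2,1,0,0],[1,1,1,0],[1,1,2,1]] U=[[-1,3,1,2],[0,1,-3,2],[0,0,-1,-2],[0,0,0,2]]

  row1 -= 2·row0 → [0,1,-3,2]
  row2 -= 1·row0 → [0,1,-4,0]
  row3 -= 1·row0 → [0,1,-5,0]
  row2 -= 1·row1 → [0,0,-1,-2]
  row3 -= 1·row1 → [0,0,-2,-2]
  row3 -= 2·row2 → [0,0,0,2]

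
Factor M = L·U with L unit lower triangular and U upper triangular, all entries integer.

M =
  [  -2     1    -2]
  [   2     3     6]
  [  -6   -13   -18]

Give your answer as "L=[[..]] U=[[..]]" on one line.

L=[[1,0,0],[-1,1,0],[3,-4,1]] U=[[-2,1,-2],[0,4,4],[0,0,4]]

  r1 -= -1·r0 → [0,4,4]
  r2 -= 3·r0 → [0,-16,-12]
  r2 -= -4·r1 → [0,0,4]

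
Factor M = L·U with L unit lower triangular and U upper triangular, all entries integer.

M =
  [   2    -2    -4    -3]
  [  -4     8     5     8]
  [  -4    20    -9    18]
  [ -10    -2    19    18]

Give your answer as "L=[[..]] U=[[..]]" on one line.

  r1 -= -2·r0 → [0,4,-3,2]
  r2 -= -2·r0 → [0,16,-17,12]
  r3 -= -5·r0 → [0,-12,-1,3]
  r2 -= 4·r1 → [0,0,-5,4]
  r3 -= -3·r1 → [0,0,-10,9]
  r3 -= 2·r2 → [0,0,0,1]

L=[[1,0,0,0],[-2,1,0,0],[-2,4,1,0],[-5,-3,2,1]] U=[[2,-2,-4,-3],[0,4,-3,2],[0,0,-5,4],[0,0,0,1]]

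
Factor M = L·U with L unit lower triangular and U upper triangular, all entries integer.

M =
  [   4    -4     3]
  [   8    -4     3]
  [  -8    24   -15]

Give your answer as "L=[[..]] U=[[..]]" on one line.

L=[[1,0,0],[2,1,0],[-2,4,1]] U=[[4,-4,3],[0,4,-3],[0,0,3]]

  r1 -= 2·r0 → [0,4,-3]
  r2 -= -2·r0 → [0,16,-9]
  r2 -= 4·r1 → [0,0,3]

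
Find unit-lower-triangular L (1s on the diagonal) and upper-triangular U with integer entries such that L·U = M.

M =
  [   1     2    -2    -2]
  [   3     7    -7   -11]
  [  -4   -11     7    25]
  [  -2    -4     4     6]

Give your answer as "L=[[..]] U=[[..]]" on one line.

L=[[1,0,0,0],[3,1,0,0],[-4,-3,1,0],[-2,0,0,1]] U=[[1,2,-2,-2],[0,1,-1,-5],[0,0,-4,2],[0,0,0,2]]

  r1 -= 3·r0 → [0,1,-1,-5]
  r2 -= -4·r0 → [0,-3,-1,17]
  r3 -= -2·r0 → [0,0,0,2]
  r2 -= -3·r1 → [0,0,-4,2]
  r3 -= 0·r1 → [0,0,0,2]
  r3 -= 0·r2 → [0,0,0,2]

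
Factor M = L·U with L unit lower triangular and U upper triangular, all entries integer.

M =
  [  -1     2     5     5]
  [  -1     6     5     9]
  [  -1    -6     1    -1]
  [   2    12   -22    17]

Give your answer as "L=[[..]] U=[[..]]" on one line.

L=[[1,0,0,0],[1,1,0,0],[1,-2,1,0],[-2,4,3,1]] U=[[-1,2,5,5],[0,4,0,4],[0,0,-4,2],[0,0,0,5]]

  r1 -= 1·r0 → [0,4,0,4]
  r2 -= 1·r0 → [0,-8,-4,-6]
  r3 -= -2·r0 → [0,16,-12,27]
  r2 -= -2·r1 → [0,0,-4,2]
  r3 -= 4·r1 → [0,0,-12,11]
  r3 -= 3·r2 → [0,0,0,5]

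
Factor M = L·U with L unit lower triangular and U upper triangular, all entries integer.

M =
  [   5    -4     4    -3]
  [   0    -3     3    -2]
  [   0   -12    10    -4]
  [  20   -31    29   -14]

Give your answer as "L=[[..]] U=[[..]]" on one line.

L=[[1,0,0,0],[0,1,0,0],[0,4,1,0],[4,5,1,1]] U=[[5,-4,4,-3],[0,-3,3,-2],[0,0,-2,4],[0,0,0,4]]

  r1 -= 0·r0 → [0,-3,3,-2]
  r2 -= 0·r0 → [0,-12,10,-4]
  r3 -= 4·r0 → [0,-15,13,-2]
  r2 -= 4·r1 → [0,0,-2,4]
  r3 -= 5·r1 → [0,0,-2,8]
  r3 -= 1·r2 → [0,0,0,4]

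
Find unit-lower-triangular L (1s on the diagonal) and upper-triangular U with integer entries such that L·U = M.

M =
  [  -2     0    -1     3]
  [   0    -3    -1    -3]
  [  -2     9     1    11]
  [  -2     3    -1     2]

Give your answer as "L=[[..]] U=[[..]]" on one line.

  row1 -= 0·row0 → [0,-3,-1,-3]
  row2 -= 1·row0 → [0,9,2,8]
  row3 -= 1·row0 → [0,3,0,-1]
  row2 -= -3·row1 → [0,0,-1,-1]
  row3 -= -1·row1 → [0,0,-1,-4]
  row3 -= 1·row2 → [0,0,0,-3]

L=[[1,0,0,0],[0,1,0,0],[1,-3,1,0],[1,-1,1,1]] U=[[-2,0,-1,3],[0,-3,-1,-3],[0,0,-1,-1],[0,0,0,-3]]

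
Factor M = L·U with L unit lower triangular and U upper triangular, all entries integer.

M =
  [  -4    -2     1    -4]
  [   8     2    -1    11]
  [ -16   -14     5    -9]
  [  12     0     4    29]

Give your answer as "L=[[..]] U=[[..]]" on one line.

  R1 -= -2·R0 → [0,-2,1,3]
  R2 -= 4·R0 → [0,-6,1,7]
  R3 -= -3·R0 → [0,-6,7,17]
  R2 -= 3·R1 → [0,0,-2,-2]
  R3 -= 3·R1 → [0,0,4,8]
  R3 -= -2·R2 → [0,0,0,4]

L=[[1,0,0,0],[-2,1,0,0],[4,3,1,0],[-3,3,-2,1]] U=[[-4,-2,1,-4],[0,-2,1,3],[0,0,-2,-2],[0,0,0,4]]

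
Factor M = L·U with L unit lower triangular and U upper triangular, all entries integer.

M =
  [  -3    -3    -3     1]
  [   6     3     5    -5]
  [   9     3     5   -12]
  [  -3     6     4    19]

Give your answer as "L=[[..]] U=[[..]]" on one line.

L=[[1,0,0,0],[-2,1,0,0],[-3,2,1,0],[1,-3,-2,1]] U=[[-3,-3,-3,1],[0,-3,-1,-3],[0,0,-2,-3],[0,0,0,3]]

  row1 -= -2·row0 → [0,-3,-1,-3]
  row2 -= -3·row0 → [0,-6,-4,-9]
  row3 -= 1·row0 → [0,9,7,18]
  row2 -= 2·row1 → [0,0,-2,-3]
  row3 -= -3·row1 → [0,0,4,9]
  row3 -= -2·row2 → [0,0,0,3]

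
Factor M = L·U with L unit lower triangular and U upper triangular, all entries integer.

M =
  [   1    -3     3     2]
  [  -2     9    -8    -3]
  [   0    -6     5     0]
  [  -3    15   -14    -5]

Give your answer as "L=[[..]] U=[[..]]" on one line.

  r1 -= -2·r0 → [0,3,-2,1]
  r2 -= 0·r0 → [0,-6,5,0]
  r3 -= -3·r0 → [0,6,-5,1]
  r2 -= -2·r1 → [0,0,1,2]
  r3 -= 2·r1 → [0,0,-1,-1]
  r3 -= -1·r2 → [0,0,0,1]

L=[[1,0,0,0],[-2,1,0,0],[0,-2,1,0],[-3,2,-1,1]] U=[[1,-3,3,2],[0,3,-2,1],[0,0,1,2],[0,0,0,1]]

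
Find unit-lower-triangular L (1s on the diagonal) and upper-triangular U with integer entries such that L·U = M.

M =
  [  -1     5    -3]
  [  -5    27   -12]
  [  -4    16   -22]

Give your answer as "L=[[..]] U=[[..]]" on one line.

  r1 -= 5·r0 → [0,2,3]
  r2 -= 4·r0 → [0,-4,-10]
  r2 -= -2·r1 → [0,0,-4]

L=[[1,0,0],[5,1,0],[4,-2,1]] U=[[-1,5,-3],[0,2,3],[0,0,-4]]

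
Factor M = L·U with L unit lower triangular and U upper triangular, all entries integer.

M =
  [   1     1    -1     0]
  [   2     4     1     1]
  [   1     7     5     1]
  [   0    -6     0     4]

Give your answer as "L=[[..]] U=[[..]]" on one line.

L=[[1,0,0,0],[2,1,0,0],[1,3,1,0],[0,-3,-3,1]] U=[[1,1,-1,0],[0,2,3,1],[0,0,-3,-2],[0,0,0,1]]

  r1 -= 2·r0 → [0,2,3,1]
  r2 -= 1·r0 → [0,6,6,1]
  r3 -= 0·r0 → [0,-6,0,4]
  r2 -= 3·r1 → [0,0,-3,-2]
  r3 -= -3·r1 → [0,0,9,7]
  r3 -= -3·r2 → [0,0,0,1]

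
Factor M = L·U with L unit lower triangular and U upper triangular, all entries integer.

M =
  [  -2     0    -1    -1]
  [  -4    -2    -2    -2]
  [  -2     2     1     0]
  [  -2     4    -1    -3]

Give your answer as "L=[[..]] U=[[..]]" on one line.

L=[[1,0,0,0],[2,1,0,0],[1,-1,1,0],[1,-2,0,1]] U=[[-2,0,-1,-1],[0,-2,0,0],[0,0,2,1],[0,0,0,-2]]

  row1 -= 2·row0 → [0,-2,0,0]
  row2 -= 1·row0 → [0,2,2,1]
  row3 -= 1·row0 → [0,4,0,-2]
  row2 -= -1·row1 → [0,0,2,1]
  row3 -= -2·row1 → [0,0,0,-2]
  row3 -= 0·row2 → [0,0,0,-2]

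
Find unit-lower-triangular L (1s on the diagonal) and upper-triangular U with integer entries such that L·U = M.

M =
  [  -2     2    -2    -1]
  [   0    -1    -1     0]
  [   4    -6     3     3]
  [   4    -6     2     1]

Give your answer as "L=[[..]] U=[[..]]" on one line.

  R1 -= 0·R0 → [0,-1,-1,0]
  R2 -= -2·R0 → [0,-2,-1,1]
  R3 -= -2·R0 → [0,-2,-2,-1]
  R2 -= 2·R1 → [0,0,1,1]
  R3 -= 2·R1 → [0,0,0,-1]
  R3 -= 0·R2 → [0,0,0,-1]

L=[[1,0,0,0],[0,1,0,0],[-2,2,1,0],[-2,2,0,1]] U=[[-2,2,-2,-1],[0,-1,-1,0],[0,0,1,1],[0,0,0,-1]]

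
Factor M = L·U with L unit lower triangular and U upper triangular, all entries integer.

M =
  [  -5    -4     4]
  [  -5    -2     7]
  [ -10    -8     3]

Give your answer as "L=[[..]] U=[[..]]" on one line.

  row1 -= 1·row0 → [0,2,3]
  row2 -= 2·row0 → [0,0,-5]
  row2 -= 0·row1 → [0,0,-5]

L=[[1,0,0],[1,1,0],[2,0,1]] U=[[-5,-4,4],[0,2,3],[0,0,-5]]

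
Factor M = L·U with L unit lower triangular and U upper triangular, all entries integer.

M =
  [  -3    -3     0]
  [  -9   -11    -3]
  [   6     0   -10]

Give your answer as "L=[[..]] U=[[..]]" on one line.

  r1 -= 3·r0 → [0,-2,-3]
  r2 -= -2·r0 → [0,-6,-10]
  r2 -= 3·r1 → [0,0,-1]

L=[[1,0,0],[3,1,0],[-2,3,1]] U=[[-3,-3,0],[0,-2,-3],[0,0,-1]]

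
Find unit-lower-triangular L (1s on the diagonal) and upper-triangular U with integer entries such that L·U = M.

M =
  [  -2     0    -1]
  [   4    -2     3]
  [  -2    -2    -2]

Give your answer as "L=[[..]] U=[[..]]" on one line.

L=[[1,0,0],[-2,1,0],[1,1,1]] U=[[-2,0,-1],[0,-2,1],[0,0,-2]]

  row1 -= -2·row0 → [0,-2,1]
  row2 -= 1·row0 → [0,-2,-1]
  row2 -= 1·row1 → [0,0,-2]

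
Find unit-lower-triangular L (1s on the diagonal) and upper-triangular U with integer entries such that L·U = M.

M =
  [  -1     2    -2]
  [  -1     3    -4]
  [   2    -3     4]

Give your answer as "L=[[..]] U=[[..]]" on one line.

L=[[1,0,0],[1,1,0],[-2,1,1]] U=[[-1,2,-2],[0,1,-2],[0,0,2]]

  r1 -= 1·r0 → [0,1,-2]
  r2 -= -2·r0 → [0,1,0]
  r2 -= 1·r1 → [0,0,2]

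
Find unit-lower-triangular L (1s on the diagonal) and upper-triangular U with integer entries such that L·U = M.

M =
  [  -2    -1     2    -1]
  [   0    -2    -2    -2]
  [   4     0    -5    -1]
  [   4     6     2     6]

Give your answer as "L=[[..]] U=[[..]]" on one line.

  R1 -= 0·R0 → [0,-2,-2,-2]
  R2 -= -2·R0 → [0,-2,-1,-3]
  R3 -= -2·R0 → [0,4,6,4]
  R2 -= 1·R1 → [0,0,1,-1]
  R3 -= -2·R1 → [0,0,2,0]
  R3 -= 2·R2 → [0,0,0,2]

L=[[1,0,0,0],[0,1,0,0],[-2,1,1,0],[-2,-2,2,1]] U=[[-2,-1,2,-1],[0,-2,-2,-2],[0,0,1,-1],[0,0,0,2]]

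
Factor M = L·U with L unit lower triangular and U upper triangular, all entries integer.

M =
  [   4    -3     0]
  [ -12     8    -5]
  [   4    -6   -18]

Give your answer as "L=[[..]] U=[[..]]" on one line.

L=[[1,0,0],[-3,1,0],[1,3,1]] U=[[4,-3,0],[0,-1,-5],[0,0,-3]]

  row1 -= -3·row0 → [0,-1,-5]
  row2 -= 1·row0 → [0,-3,-18]
  row2 -= 3·row1 → [0,0,-3]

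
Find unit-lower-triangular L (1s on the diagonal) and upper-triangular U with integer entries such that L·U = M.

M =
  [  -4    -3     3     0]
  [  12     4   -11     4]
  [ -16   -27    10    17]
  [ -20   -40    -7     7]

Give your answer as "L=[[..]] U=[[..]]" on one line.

  row1 -= -3·row0 → [0,-5,-2,4]
  row2 -= 4·row0 → [0,-15,-2,17]
  row3 -= 5·row0 → [0,-25,-22,7]
  row2 -= 3·row1 → [0,0,4,5]
  row3 -= 5·row1 → [0,0,-12,-13]
  row3 -= -3·row2 → [0,0,0,2]

L=[[1,0,0,0],[-3,1,0,0],[4,3,1,0],[5,5,-3,1]] U=[[-4,-3,3,0],[0,-5,-2,4],[0,0,4,5],[0,0,0,2]]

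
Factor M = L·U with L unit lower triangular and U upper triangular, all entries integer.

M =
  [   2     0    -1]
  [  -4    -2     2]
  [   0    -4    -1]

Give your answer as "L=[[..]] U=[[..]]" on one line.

  row1 -= -2·row0 → [0,-2,0]
  row2 -= 0·row0 → [0,-4,-1]
  row2 -= 2·row1 → [0,0,-1]

L=[[1,0,0],[-2,1,0],[0,2,1]] U=[[2,0,-1],[0,-2,0],[0,0,-1]]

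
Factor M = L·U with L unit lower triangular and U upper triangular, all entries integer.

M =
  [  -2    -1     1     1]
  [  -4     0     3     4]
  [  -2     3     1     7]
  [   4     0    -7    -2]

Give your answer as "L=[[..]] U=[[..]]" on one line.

L=[[1,0,0,0],[2,1,0,0],[1,2,1,0],[-2,-1,2,1]] U=[[-2,-1,1,1],[0,2,1,2],[0,0,-2,2],[0,0,0,-2]]

  row1 -= 2·row0 → [0,2,1,2]
  row2 -= 1·row0 → [0,4,0,6]
  row3 -= -2·row0 → [0,-2,-5,0]
  row2 -= 2·row1 → [0,0,-2,2]
  row3 -= -1·row1 → [0,0,-4,2]
  row3 -= 2·row2 → [0,0,0,-2]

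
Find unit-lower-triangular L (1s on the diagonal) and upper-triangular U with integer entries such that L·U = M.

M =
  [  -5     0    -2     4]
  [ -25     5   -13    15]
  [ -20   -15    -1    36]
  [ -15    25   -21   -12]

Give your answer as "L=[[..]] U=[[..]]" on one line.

  r1 -= 5·r0 → [0,5,-3,-5]
  r2 -= 4·r0 → [0,-15,7,20]
  r3 -= 3·r0 → [0,25,-15,-24]
  r2 -= -3·r1 → [0,0,-2,5]
  r3 -= 5·r1 → [0,0,0,1]
  r3 -= 0·r2 → [0,0,0,1]

L=[[1,0,0,0],[5,1,0,0],[4,-3,1,0],[3,5,0,1]] U=[[-5,0,-2,4],[0,5,-3,-5],[0,0,-2,5],[0,0,0,1]]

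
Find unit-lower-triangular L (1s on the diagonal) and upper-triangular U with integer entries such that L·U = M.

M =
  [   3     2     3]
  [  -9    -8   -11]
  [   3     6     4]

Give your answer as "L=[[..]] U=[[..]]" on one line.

L=[[1,0,0],[-3,1,0],[1,-2,1]] U=[[3,2,3],[0,-2,-2],[0,0,-3]]

  r1 -= -3·r0 → [0,-2,-2]
  r2 -= 1·r0 → [0,4,1]
  r2 -= -2·r1 → [0,0,-3]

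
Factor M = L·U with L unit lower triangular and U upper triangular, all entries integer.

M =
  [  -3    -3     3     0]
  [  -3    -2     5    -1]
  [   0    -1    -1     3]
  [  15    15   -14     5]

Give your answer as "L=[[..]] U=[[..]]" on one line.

  R1 -= 1·R0 → [0,1,2,-1]
  R2 -= 0·R0 → [0,-1,-1,3]
  R3 -= -5·R0 → [0,0,1,5]
  R2 -= -1·R1 → [0,0,1,2]
  R3 -= 0·R1 → [0,0,1,5]
  R3 -= 1·R2 → [0,0,0,3]

L=[[1,0,0,0],[1,1,0,0],[0,-1,1,0],[-5,0,1,1]] U=[[-3,-3,3,0],[0,1,2,-1],[0,0,1,2],[0,0,0,3]]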